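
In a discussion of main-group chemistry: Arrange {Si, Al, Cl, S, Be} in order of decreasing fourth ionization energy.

Consider each +3 ion: Si³⁺ still has 1 valence electron; Al³⁺ is the bare [Ne] core; Cl³⁺ still has 4 valence electrons; S³⁺ still has 3 valence electrons; Be³⁺ is already 1 electron into the core.
Core electrons are held far more tightly than valence electrons, so Al and Be top the IE_4 order.
Valence configurations: Si³⁺ [Ne]3s¹, Cl³⁺ [Ne]3s²3p², S³⁺ [Ne]3s²3p¹.
Approximate IE_4 values (kJ/mol): Si 4356, Al 11577, Cl 5159, S 4556, Be 21007.
Overall IE_4 order: Si < S < Cl < Al < Be.

Be, Al, Cl, S, Si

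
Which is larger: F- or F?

Forming F- adds 1 electron to F. More electron–electron repulsion in the same shell, with unchanged nuclear charge, lets the cloud expand.
An anion is larger than its parent atom: F- > F.

F-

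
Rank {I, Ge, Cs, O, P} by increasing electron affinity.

Cs, P, Ge, O, I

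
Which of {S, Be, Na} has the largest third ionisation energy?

Be

IE_3 is the cost of taking one more electron from the +2 cation: S²⁺ still has 4 valence electrons; Be²⁺ is the bare [He] core; Na²⁺ is already 1 electron into the core.
Breaking into a closed-shell core is much more expensive than removing a leftover valence electron — Na and Be have the largest IE_3 here.
Tabulated IE_3 (kJ/mol): S 3357, Be 14849, Na 6910.
So the third ionization energies run S < Na < Be.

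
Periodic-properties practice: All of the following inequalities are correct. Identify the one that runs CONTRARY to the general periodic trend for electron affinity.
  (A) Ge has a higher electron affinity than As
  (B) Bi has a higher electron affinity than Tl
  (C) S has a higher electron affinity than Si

(A)

The general trend: electron affinity increases across a period and decreases down a group.
(A) Ge (period 4, group 14) vs As (period 4, group 15): the stated order contradicts the simple trend.
(B) Bi (period 6, group 15) vs Tl (period 6, group 13): the stated order agrees with the simple trend.
(C) S (period 3, group 16) vs Si (period 3, group 14): the stated order agrees with the simple trend.
The exception is (A): adding an electron to As's half-filled 4p³ is unfavourable, so Ge (4p²) has the more exothermic EA.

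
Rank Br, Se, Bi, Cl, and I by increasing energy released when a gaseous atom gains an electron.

Cl is in period 3, group 17; Se is in period 4, group 16; Br is in period 4, group 17; I is in period 5, group 17; Bi is in period 6, group 15.
Adding an electron releases more energy for atoms nearer the top right (short of the noble gases).
Here both period and group differ, so the two effects have to be weighed against each other.
Se > Bi: relative to Bi, both the across-period and down-group shifts push Se's electron affinity up.
I > Se: period and group pull opposite ways; the across-period shift dominates (295 vs 195 kJ/mol).
Br > I: they share group 17; the group trend gives Br the larger value.
Cl > Br: Cl sits above Br in group 17, so the down-group effect alone puts Cl higher.
Tabulated electron affinity (kJ/mol): Cl 349, Se 195, Br 325, I 295, Bi 91.
So from lowest to highest: Bi < Se < I < Br < Cl.

Bi < Se < I < Br < Cl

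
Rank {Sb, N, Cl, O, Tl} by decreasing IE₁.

N, O, Cl, Sb, Tl

N is in period 2, group 15; O is in period 2, group 16; Cl is in period 3, group 17; Sb is in period 5, group 15; Tl is in period 6, group 13.
First ionization energy rises across a period (greater Z_eff holds electrons more tightly) and falls down a group (valence electrons are farther from the nucleus).
These span different periods and groups, so the two trends combine.
Sb > Tl: both effects reinforce here, so Sb is clearly the higher of the two.
Cl > Sb: relative to Sb, both the across-period and down-group shifts push Cl's first ionization energy up.
O > Cl: the two effects oppose for this pair; the down-group effect wins (1314 vs 1251 kJ/mol).
N > O: this pair runs against the simple trend — see the exception note.
Note the exception: N has a higher first ionization energy than O, contrary to the simple trend — pairing an electron in O's 2p⁴ costs repulsion energy, so O ionizes more easily than half-filled N (2p³).
Tabulated first ionization energy (kJ/mol): N 1402, O 1314, Cl 1251, Sb 831, Tl 589.
So from highest to lowest: N > O > Cl > Sb > Tl.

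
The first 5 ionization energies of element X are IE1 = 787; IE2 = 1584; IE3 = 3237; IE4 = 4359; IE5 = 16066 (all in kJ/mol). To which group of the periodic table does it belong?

Look for the largest jump between consecutive ionization energies: IE5/IE4 ≈ 3.7, far larger than any earlier ratio.
That jump marks the point where a core electron is being removed. So the atom has 4 valence electrons.
A main-group element with 4 valence electrons is in group 14.

Group 14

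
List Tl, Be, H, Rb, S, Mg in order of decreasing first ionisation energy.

H, S, Be, Mg, Tl, Rb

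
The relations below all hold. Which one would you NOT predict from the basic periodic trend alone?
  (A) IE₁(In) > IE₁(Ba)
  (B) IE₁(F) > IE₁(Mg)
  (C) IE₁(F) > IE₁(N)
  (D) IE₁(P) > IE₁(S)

(D)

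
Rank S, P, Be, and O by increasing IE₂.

Consider each +1 ion: S⁺ still has 5 valence electrons; P⁺ still has 4 valence electrons; Be⁺ still has 1 valence electron; O⁺ still has 5 valence electrons.
All are still removing valence electrons, so compare the +1 ions as you would atoms: IE_2 generally rises across a period (higher Z_eff) and falls down a group (larger shell), subject to the usual subshell exceptions.
Valence configurations: S⁺ [Ne]3s²3p³, P⁺ [Ne]3s²3p², Be⁺ [He]2s¹, O⁺ [He]2s²2p³.
Approximate IE_2 values (kJ/mol): S 2252, P 1907, Be 1757, O 3388.
Putting it together, IE_2: Be < P < S < O.

Be < P < S < O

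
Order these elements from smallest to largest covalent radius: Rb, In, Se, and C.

Atomic radius shrinks across a period as nuclear charge pulls the same shell inward, and grows down a group as new shells are added.
Here both period and group differ, so the two effects have to be weighed against each other.
Se > C: period and group pull opposite ways; the down-group shift dominates (116 vs 75 pm).
In > Se: relative to Se, both the across-period and down-group shifts push In's atomic radius up.
Rb > In: Rb lies to the left of In in period 5, so the across-period effect alone puts Rb larger.
For reference (pm): C 75, Se 116, Rb 210, In 142.
So from smallest to largest: C < Se < In < Rb.

C < Se < In < Rb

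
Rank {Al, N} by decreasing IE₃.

IE_3 is the cost of taking one more electron from the +2 cation: Al²⁺ still has 1 valence electron; N²⁺ still has 3 valence electrons.
All are still removing valence electrons, so compare the +2 ions as you would atoms: IE_3 generally rises across a period (higher Z_eff) and falls down a group (larger shell), subject to the usual subshell exceptions.
Valence configurations: Al²⁺ [Ne]3s¹, N²⁺ [He]2s²2p¹.
Tabulated IE_3 (kJ/mol): Al 2745, N 4578.
So the third ionization energies run Al < N.

N > Al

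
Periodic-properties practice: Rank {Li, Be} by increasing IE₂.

Be, Li

IE_2 is the cost of taking one more electron from the +1 cation: Li⁺ is the bare [He] core; Be⁺ still has 1 valence electron.
Pulling an electron out of a noble-gas core costs far more than removing a remaining valence electron, so Li sits at the high end of IE_2.
Approximate IE_2 values (kJ/mol): Li 7298, Be 1757.
Putting it together, IE_2: Be < Li.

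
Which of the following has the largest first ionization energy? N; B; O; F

F

B is in period 2, group 13; N is in period 2, group 15; O is in period 2, group 16; F is in period 2, group 17.
Across a period the outer electron is held more tightly (higher IE₁); down a group it sits in a higher shell, more shielded, and comes off more easily.
All lie in period 2; the across-period trend (first ionization energy increases left to right) applies, with the exception below.
Note the exception: N has a higher first ionization energy than O, contrary to the simple trend — pairing an electron in O's 2p⁴ costs repulsion energy, so O ionizes more easily than half-filled N (2p³).
For reference (kJ/mol): B 801, N 1402, O 1314, F 1681.
The largest first ionization energy among these belongs to F.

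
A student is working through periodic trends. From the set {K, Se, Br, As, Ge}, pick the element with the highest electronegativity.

Br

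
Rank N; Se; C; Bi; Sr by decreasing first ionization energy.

N, C, Se, Bi, Sr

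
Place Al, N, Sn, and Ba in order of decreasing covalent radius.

N is in period 2, group 15; Al is in period 3, group 13; Sn is in period 5, group 14; Ba is in period 6, group 2.
Atomic radius shrinks across a period as nuclear charge pulls the same shell inward, and grows down a group as new shells are added.
Neither a single period nor a single group — weigh both effects.
Al > N: both effects reinforce here, so Al is clearly the larger of the two.
Sn > Al: period and group pull opposite ways; the down-group shift dominates (140 vs 126 pm).
Ba > Sn: both effects reinforce here, so Ba is clearly the larger of the two.
Approximate values (pm): N 71, Al 126, Sn 140, Ba 196.
So from largest to smallest: Ba > Sn > Al > N.

Ba > Sn > Al > N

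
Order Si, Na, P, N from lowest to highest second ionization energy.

After 1 electron has been removed, what remains? Si⁺ still has 3 valence electrons; Na⁺ is the bare [Ne] core; P⁺ still has 4 valence electrons; N⁺ still has 4 valence electrons.
Core electrons are held far more tightly than valence electrons, so Na tops the IE_2 order.
Valence configurations: Si⁺ [Ne]3s²3p¹, P⁺ [Ne]3s²3p², N⁺ [He]2s²2p².
Approximate IE_2 values (kJ/mol): Si 1577, Na 4562, P 1907, N 2856.
So the second ionization energies run Si < P < N < Na.

Si, P, N, Na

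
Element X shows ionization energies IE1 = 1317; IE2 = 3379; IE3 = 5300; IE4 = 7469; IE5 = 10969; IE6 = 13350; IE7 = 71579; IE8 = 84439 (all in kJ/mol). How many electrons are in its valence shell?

6

Look for the largest jump between consecutive ionization energies: IE7/IE6 ≈ 5.4, far larger than any earlier ratio.
That jump marks the point where a core electron is being removed. So the atom has 6 valence electrons.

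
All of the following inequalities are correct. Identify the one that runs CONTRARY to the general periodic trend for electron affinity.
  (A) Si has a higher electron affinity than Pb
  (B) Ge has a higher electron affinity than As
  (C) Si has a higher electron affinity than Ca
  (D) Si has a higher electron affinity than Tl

The general trend: electron affinity increases across a period and decreases down a group.
(A) Si (period 3, group 14) vs Pb (period 6, group 14): the stated order agrees with the simple trend.
(B) Ge (period 4, group 14) vs As (period 4, group 15): the stated order contradicts the simple trend.
(C) Si (period 3, group 14) vs Ca (period 4, group 2): the stated order agrees with the simple trend.
(D) Si (period 3, group 14) vs Tl (period 6, group 13): the stated order agrees with the simple trend.
The exception is (B): adding an electron to As's half-filled 4p³ is unfavourable, so Ge (4p²) has the more exothermic EA.

(B)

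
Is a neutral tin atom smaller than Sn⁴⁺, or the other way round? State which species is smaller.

Sn⁴⁺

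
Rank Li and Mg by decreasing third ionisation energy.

Consider each +2 ion: Li²⁺ is already 1 electron into the core; Mg²⁺ is the bare [Ne] core.
All of these are removing an electron from a noble-gas core or deeper; the smaller core (lower principal quantum number) is held far more tightly, and within a period the higher nuclear charge binds the same core more tightly.
Approximate IE_3 values (kJ/mol): Li 11815, Mg 7733.
Overall IE_3 order: Mg < Li.

Li, Mg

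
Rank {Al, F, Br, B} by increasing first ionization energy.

Al < B < Br < F

B is in period 2, group 13; F is in period 2, group 17; Al is in period 3, group 13; Br is in period 4, group 17.
Removing the outermost electron gets harder across a period and easier down a group.
Here both period and group differ, so the two effects have to be weighed against each other.
B > Al: B sits above Al in group 13, so the down-group effect alone puts B higher.
Br > B: the two effects oppose for this pair; the across-period effect wins (1140 vs 801 kJ/mol).
F > Br: F sits above Br in group 17, so the down-group effect alone puts F higher.
For reference (kJ/mol): B 801, F 1681, Al 578, Br 1140.
So from lowest to highest: Al < B < Br < F.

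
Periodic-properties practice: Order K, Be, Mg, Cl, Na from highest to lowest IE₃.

Be > Mg > Na > K > Cl

After 2 electrons have been removed, what remains? K²⁺ is already 1 electron into the core; Be²⁺ is the bare [He] core; Mg²⁺ is the bare [Ne] core; Cl²⁺ still has 5 valence electrons; Na²⁺ is already 1 electron into the core.
Breaking into a closed-shell core is much more expensive than removing a leftover valence electron — K, Na, Mg and Be have the largest IE_3 here.
Tabulated IE_3 (kJ/mol): K 4420, Be 14849, Mg 7733, Cl 3822, Na 6910.
Putting it together, IE_3: Cl < K < Na < Mg < Be.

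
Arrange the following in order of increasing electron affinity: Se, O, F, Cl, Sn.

Sn < O < Se < F < Cl

O is in period 2, group 16; F is in period 2, group 17; Cl is in period 3, group 17; Se is in period 4, group 16; Sn is in period 5, group 14.
Atoms with high Z_eff and room in the valence shell (especially the halogens) have the most exothermic electron affinities.
Neither a single period nor a single group — weigh both effects.
O > Sn: both effects reinforce here, so O is clearly the higher of the two.
Se > O: this pair runs against the simple trend — see the exception note.
F > Se: relative to Se, both the across-period and down-group shifts push F's electron affinity up.
Cl > F: this pair runs against the simple trend — see the exception note.
Note the exception: Se has a higher electron affinity than O, contrary to the simple trend — O's compact 2p subshell gives strong electron–electron repulsion on the added electron.
Note the exception: Cl has a higher electron affinity than F, contrary to the simple trend — F's small 2p subshell makes the incoming electron feel strong e⁻–e⁻ repulsion, so Cl actually releases more energy on gaining an electron.
For reference (kJ/mol): O 141, F 328, Cl 349, Se 195, Sn 107.
So from lowest to highest: Sn < O < Se < F < Cl.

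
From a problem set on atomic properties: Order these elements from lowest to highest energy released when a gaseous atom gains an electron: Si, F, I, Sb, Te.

F is in period 2, group 17; Si is in period 3, group 14; Sb is in period 5, group 15; Te is in period 5, group 16; I is in period 5, group 17.
Adding an electron releases more energy for atoms nearer the top right (short of the noble gases).
Neither a single period nor a single group — weigh both effects.
Si > Sb: period and group pull opposite ways; the down-group shift dominates (134 vs 103 kJ/mol).
Te > Si: period and group pull opposite ways; the across-period shift dominates (190 vs 134 kJ/mol).
I > Te: I lies to the right of Te in period 5, so the across-period effect alone puts I higher.
F > I: they share group 17; the group trend gives F the larger value.
Approximate values (kJ/mol): F 328, Si 134, Sb 103, Te 190, I 295.
So from lowest to highest: Sb < Si < Te < I < F.

Sb < Si < Te < I < F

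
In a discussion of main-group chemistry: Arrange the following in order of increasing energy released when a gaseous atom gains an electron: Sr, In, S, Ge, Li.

Li is in period 2, group 1; S is in period 3, group 16; Ge is in period 4, group 14; Sr is in period 5, group 2; In is in period 5, group 13.
EA tends to increase across a period and decrease down a group, though the pattern is less regular than for IE or radius.
Here both period and group differ, so the two effects have to be weighed against each other.
In > Sr: both are in period 5; the period trend gives In the larger value.
Li > In: period and group pull opposite ways; the down-group shift dominates (60 vs 29 kJ/mol).
Ge > Li: period and group pull opposite ways; the across-period shift dominates (119 vs 60 kJ/mol).
S > Ge: both effects reinforce here, so S is clearly the higher of the two.
Tabulated electron affinity (kJ/mol): Li 60, S 200, Ge 119, Sr 5, In 29.
So from lowest to highest: Sr < In < Li < Ge < S.

Sr < In < Li < Ge < S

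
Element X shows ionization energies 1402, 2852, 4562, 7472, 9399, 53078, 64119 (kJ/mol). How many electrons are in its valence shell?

5

Look for the largest jump between consecutive ionization energies: IE6/IE5 ≈ 5.6, far larger than any earlier ratio.
That jump marks the point where a core electron is being removed. So the atom has 5 valence electrons.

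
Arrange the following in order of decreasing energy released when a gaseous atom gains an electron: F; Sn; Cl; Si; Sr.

Cl > F > Si > Sn > Sr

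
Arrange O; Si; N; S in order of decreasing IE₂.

O > N > S > Si

Consider each +1 ion: O⁺ still has 5 valence electrons; Si⁺ still has 3 valence electrons; N⁺ still has 4 valence electrons; S⁺ still has 5 valence electrons.
All are still removing valence electrons, so compare the +1 ions as you would atoms: IE_2 generally rises across a period (higher Z_eff) and falls down a group (larger shell), subject to the usual subshell exceptions.
Valence configurations: O⁺ [He]2s²2p³, Si⁺ [Ne]3s²3p¹, N⁺ [He]2s²2p², S⁺ [Ne]3s²3p³.
Tabulated IE_2 (kJ/mol): O 3388, Si 1577, N 2856, S 2252.
Hence IE_2: Si < S < N < O.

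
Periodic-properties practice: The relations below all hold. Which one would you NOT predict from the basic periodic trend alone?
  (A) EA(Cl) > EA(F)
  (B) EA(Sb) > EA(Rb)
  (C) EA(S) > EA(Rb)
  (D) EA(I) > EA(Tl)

The general trend: electron affinity increases across a period and decreases down a group.
(A) Cl (period 3, group 17) vs F (period 2, group 17): the stated order contradicts the simple trend.
(B) Sb (period 5, group 15) vs Rb (period 5, group 1): the stated order agrees with the simple trend.
(C) S (period 3, group 16) vs Rb (period 5, group 1): the stated order agrees with the simple trend.
(D) I (period 5, group 17) vs Tl (period 6, group 13): the stated order agrees with the simple trend.
The exception is (A): F's small 2p subshell makes the incoming electron feel strong e⁻–e⁻ repulsion, so Cl actually releases more energy on gaining an electron.

(A)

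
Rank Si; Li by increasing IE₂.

Si, Li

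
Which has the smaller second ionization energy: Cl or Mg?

The second ionization energy removes an electron from the +1 ion. For each element: Cl⁺ still has 6 valence electrons; Mg⁺ still has 1 valence electron.
All are still removing valence electrons, so compare the +1 ions as you would atoms: IE_2 generally rises across a period (higher Z_eff) and falls down a group (larger shell), subject to the usual subshell exceptions.
Valence configurations: Cl⁺ [Ne]3s²3p⁴, Mg⁺ [Ne]3s¹.
Tabulated IE_2 (kJ/mol): Cl 2298, Mg 1451.
Hence IE_2: Mg < Cl.

Mg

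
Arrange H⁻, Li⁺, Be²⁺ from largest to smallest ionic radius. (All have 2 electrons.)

H⁻, Li⁺, Be²⁺

All of these have 2 electrons, so size is governed by nuclear charge alone: the more protons, the stronger the pull on the same electron cloud, and the smaller the ion.
Nuclear charges: Be²⁺ (Z=4), Li⁺ (Z=3), H⁻ (Z=1).
Largest to smallest: H⁻ > Li⁺ > Be²⁺.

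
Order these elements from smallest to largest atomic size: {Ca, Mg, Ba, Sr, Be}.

Be, Mg, Ca, Sr, Ba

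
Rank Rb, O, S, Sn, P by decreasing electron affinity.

S > O > Sn > P > Rb

O is in period 2, group 16; P is in period 3, group 15; S is in period 3, group 16; Rb is in period 5, group 1; Sn is in period 5, group 14.
Atoms with high Z_eff and room in the valence shell (especially the halogens) have the most exothermic electron affinities.
Neither a single period nor a single group — weigh both effects.
P > Rb: both effects reinforce here, so P is clearly the higher of the two.
Sn > P: this pair runs against the simple trend — see the exception note.
O > Sn: both effects reinforce here, so O is clearly the higher of the two.
S > O: this pair runs against the simple trend — see the exception note.
Note the exception: Sn has a higher electron affinity than P, contrary to the simple trend — adding an electron to P's half-filled np³ subshell costs electron-pairing energy.
Note the exception: S has a higher electron affinity than O, contrary to the simple trend — the compact 2p subshell of O repels the added electron more than S's larger 3p does.
Tabulated electron affinity (kJ/mol): O 141, P 72, S 200, Rb 47, Sn 107.
So from highest to lowest: S > O > Sn > P > Rb.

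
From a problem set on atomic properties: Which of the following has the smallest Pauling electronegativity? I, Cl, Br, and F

I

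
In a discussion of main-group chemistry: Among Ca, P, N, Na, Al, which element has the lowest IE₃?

The third ionization energy removes an electron from the +2 ion. For each element: Ca²⁺ is the bare [Ar] core; P²⁺ still has 3 valence electrons; N²⁺ still has 3 valence electrons; Na²⁺ is already 1 electron into the core; Al²⁺ still has 1 valence electron.
Pulling an electron out of a noble-gas core costs far more than removing a remaining valence electron, so Ca and Na sit at the high end of IE_3.
Valence configurations: P²⁺ [Ne]3s²3p¹, N²⁺ [He]2s²2p¹, Al²⁺ [Ne]3s¹.
The numbers (kJ/mol): Ca 4912, P 2914, N 4578, Na 6910, Al 2745.
So the third ionization energies run Al < P < N < Ca < Na.

Al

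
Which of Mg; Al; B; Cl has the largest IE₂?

B

IE_2 is the cost of taking one more electron from the +1 cation: Mg⁺ still has 1 valence electron; Al⁺ still has 2 valence electrons; B⁺ still has 2 valence electrons; Cl⁺ still has 6 valence electrons.
All are still removing valence electrons, so compare the +1 ions as you would atoms: IE_2 generally rises across a period (higher Z_eff) and falls down a group (larger shell), subject to the usual subshell exceptions.
Valence configurations: Mg⁺ [Ne]3s¹, Al⁺ [Ne]3s², B⁺ [He]2s², Cl⁺ [Ne]3s²3p⁴.
Approximate IE_2 values (kJ/mol): Mg 1451, Al 1817, B 2427, Cl 2298.
Overall IE_2 order: Mg < Al < Cl < B.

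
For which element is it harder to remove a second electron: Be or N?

After 1 electron has been removed, what remains? Be⁺ still has 1 valence electron; N⁺ still has 4 valence electrons.
All are still removing valence electrons, so compare the +1 ions as you would atoms: IE_2 generally rises across a period (higher Z_eff) and falls down a group (larger shell), subject to the usual subshell exceptions.
Valence configurations: Be⁺ [He]2s¹, N⁺ [He]2s²2p².
The numbers (kJ/mol): Be 1757, N 2856.
Overall IE_2 order: Be < N.

N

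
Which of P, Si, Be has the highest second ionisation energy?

P

After 1 electron has been removed, what remains? P⁺ still has 4 valence electrons; Si⁺ still has 3 valence electrons; Be⁺ still has 1 valence electron.
All are still removing valence electrons, so compare the +1 ions as you would atoms: IE_2 generally rises across a period (higher Z_eff) and falls down a group (larger shell), subject to the usual subshell exceptions.
Valence configurations: P⁺ [Ne]3s²3p², Si⁺ [Ne]3s²3p¹, Be⁺ [He]2s¹.
The numbers (kJ/mol): P 1907, Si 1577, Be 1757.
Putting it together, IE_2: Si < Be < P.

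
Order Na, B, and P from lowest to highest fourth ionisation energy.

P, Na, B

IE_4 is the cost of taking one more electron from the +3 cation: Na³⁺ is already 2 electrons into the core; B³⁺ is the bare [He] core; P³⁺ still has 2 valence electrons.
Pulling an electron out of a noble-gas core costs far more than removing a remaining valence electron, so Na and B sit at the high end of IE_4.
Tabulated IE_4 (kJ/mol): Na 9543, B 25026, P 4964.
Putting it together, IE_4: P < Na < B.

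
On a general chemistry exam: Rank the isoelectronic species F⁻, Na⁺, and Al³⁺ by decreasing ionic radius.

F⁻ > Na⁺ > Al³⁺

All of these have 10 electrons, so size is governed by nuclear charge alone: the more protons, the stronger the pull on the same electron cloud, and the smaller the ion.
Nuclear charges: Al³⁺ (Z=13), Na⁺ (Z=11), F⁻ (Z=9).
Largest to smallest: F⁻ > Na⁺ > Al³⁺.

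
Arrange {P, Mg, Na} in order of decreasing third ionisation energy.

Mg, Na, P

IE_3 is the cost of taking one more electron from the +2 cation: P²⁺ still has 3 valence electrons; Mg²⁺ is the bare [Ne] core; Na²⁺ is already 1 electron into the core.
Pulling an electron out of a noble-gas core costs far more than removing a remaining valence electron, so Na and Mg sit at the high end of IE_3.
Tabulated IE_3 (kJ/mol): P 2914, Mg 7733, Na 6910.
Overall IE_3 order: P < Na < Mg.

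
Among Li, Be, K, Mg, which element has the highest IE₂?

The second ionization energy removes an electron from the +1 ion. For each element: Li⁺ is the bare [He] core; Be⁺ still has 1 valence electron; K⁺ is the bare [Ar] core; Mg⁺ still has 1 valence electron.
Pulling an electron out of a noble-gas core costs far more than removing a remaining valence electron, so K and Li sit at the high end of IE_2.
Valence configurations: Be⁺ [He]2s¹, Mg⁺ [Ne]3s¹.
Tabulated IE_2 (kJ/mol): Li 7298, Be 1757, K 3052, Mg 1451.
Hence IE_2: Mg < Be < K < Li.

Li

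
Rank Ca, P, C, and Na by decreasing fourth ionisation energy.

Na, Ca, C, P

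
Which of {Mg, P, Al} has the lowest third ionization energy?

After 2 electrons have been removed, what remains? Mg²⁺ is the bare [Ne] core; P²⁺ still has 3 valence electrons; Al²⁺ still has 1 valence electron.
Core electrons are held far more tightly than valence electrons, so Mg tops the IE_3 order.
Valence configurations: P²⁺ [Ne]3s²3p¹, Al²⁺ [Ne]3s¹.
The numbers (kJ/mol): Mg 7733, P 2914, Al 2745.
Putting it together, IE_3: Al < P < Mg.

Al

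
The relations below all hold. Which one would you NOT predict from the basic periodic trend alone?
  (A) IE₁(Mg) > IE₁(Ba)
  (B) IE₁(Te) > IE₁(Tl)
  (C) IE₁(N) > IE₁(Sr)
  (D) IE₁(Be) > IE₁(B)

The general trend: IE₁ increases across a period and decreases down a group.
(A) Mg (period 3, group 2) vs Ba (period 6, group 2): the stated order agrees with the simple trend.
(B) Te (period 5, group 16) vs Tl (period 6, group 13): the stated order agrees with the simple trend.
(C) N (period 2, group 15) vs Sr (period 5, group 2): the stated order agrees with the simple trend.
(D) Be (period 2, group 2) vs B (period 2, group 13): the stated order contradicts the simple trend.
The exception is (D): removing B's lone 2p electron is easier than breaking Be's filled 2s².

(D)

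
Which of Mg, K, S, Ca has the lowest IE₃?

S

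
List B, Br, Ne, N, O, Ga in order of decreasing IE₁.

B is in period 2, group 13; N is in period 2, group 15; O is in period 2, group 16; Ne is in period 2, group 18; Ga is in period 4, group 13; Br is in period 4, group 17.
IE₁ increases left→right with effective nuclear charge and decreases top→bottom as the valence shell moves farther out.
Here both period and group differ, so the two effects have to be weighed against each other.
B > Ga: B sits above Ga in group 13, so the down-group effect alone puts B higher.
Br > B: period and group pull opposite ways; the across-period shift dominates (1140 vs 801 kJ/mol).
O > Br: period and group pull opposite ways; the down-group shift dominates (1314 vs 1140 kJ/mol).
N > O: this pair runs against the simple trend — see the exception note.
Ne > N: Ne lies to the right of N in period 2, so the across-period effect alone puts Ne higher.
Note the exception: N has a higher first ionization energy than O, contrary to the simple trend — pairing an electron in O's 2p⁴ costs repulsion energy, so O ionizes more easily than half-filled N (2p³).
Approximate values (kJ/mol): B 801, N 1402, O 1314, Ne 2081, Ga 579, Br 1140.
So from highest to lowest: Ne > N > O > Br > B > Ga.

Ne, N, O, Br, B, Ga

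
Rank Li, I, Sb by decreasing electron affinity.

I > Sb > Li

Li is in period 2, group 1; Sb is in period 5, group 15; I is in period 5, group 17.
Electron affinity generally becomes more exothermic across a period toward the halogens and less exothermic down a group.
These span different periods and groups, so the two trends combine.
Sb > Li: period and group pull opposite ways; the across-period shift dominates (103 vs 60 kJ/mol).
I > Sb: I lies to the right of Sb in period 5, so the across-period effect alone puts I higher.
Tabulated electron affinity (kJ/mol): Li 60, Sb 103, I 295.
So from highest to lowest: I > Sb > Li.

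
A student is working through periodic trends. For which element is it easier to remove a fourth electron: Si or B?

Si

After 3 electrons have been removed, what remains? Si³⁺ still has 1 valence electron; B³⁺ is the bare [He] core.
Core electrons are held far more tightly than valence electrons, so B tops the IE_4 order.
The numbers (kJ/mol): Si 4356, B 25026.
So the fourth ionization energies run Si < B.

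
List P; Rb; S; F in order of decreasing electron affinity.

F > S > P > Rb

Atoms with high Z_eff and room in the valence shell (especially the halogens) have the most exothermic electron affinities.
These span different periods and groups, so the two trends combine.
P > Rb: both effects reinforce here, so P is clearly the higher of the two.
S > P: S lies to the right of P in period 3, so the across-period effect alone puts S higher.
F > S: relative to S, both the across-period and down-group shifts push F's electron affinity up.
Tabulated electron affinity (kJ/mol): F 328, P 72, S 200, Rb 47.
So from highest to lowest: F > S > P > Rb.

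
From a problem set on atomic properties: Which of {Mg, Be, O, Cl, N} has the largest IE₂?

O

IE_2 is the cost of taking one more electron from the +1 cation: Mg⁺ still has 1 valence electron; Be⁺ still has 1 valence electron; O⁺ still has 5 valence electrons; Cl⁺ still has 6 valence electrons; N⁺ still has 4 valence electrons.
All are still removing valence electrons, so compare the +1 ions as you would atoms: IE_2 generally rises across a period (higher Z_eff) and falls down a group (larger shell), subject to the usual subshell exceptions.
Valence configurations: Mg⁺ [Ne]3s¹, Be⁺ [He]2s¹, O⁺ [He]2s²2p³, Cl⁺ [Ne]3s²3p⁴, N⁺ [He]2s²2p².
The numbers (kJ/mol): Mg 1451, Be 1757, O 3388, Cl 2298, N 2856.
Overall IE_2 order: Mg < Be < Cl < N < O.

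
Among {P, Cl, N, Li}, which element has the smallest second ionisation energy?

The second ionization energy removes an electron from the +1 ion. For each element: P⁺ still has 4 valence electrons; Cl⁺ still has 6 valence electrons; N⁺ still has 4 valence electrons; Li⁺ is the bare [He] core.
Breaking into a closed-shell core is much more expensive than removing a leftover valence electron — Li has the largest IE_2 here.
Valence configurations: P⁺ [Ne]3s²3p², Cl⁺ [Ne]3s²3p⁴, N⁺ [He]2s²2p².
Tabulated IE_2 (kJ/mol): P 1907, Cl 2298, N 2856, Li 7298.
Hence IE_2: P < Cl < N < Li.

P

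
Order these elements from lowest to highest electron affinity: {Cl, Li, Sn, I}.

Li < Sn < I < Cl

Li is in period 2, group 1; Cl is in period 3, group 17; Sn is in period 5, group 14; I is in period 5, group 17.
EA tends to increase across a period and decrease down a group, though the pattern is less regular than for IE or radius.
These span different periods and groups, so the two trends combine.
Sn > Li: period and group pull opposite ways; the across-period shift dominates (107 vs 60 kJ/mol).
I > Sn: both are in period 5; the period trend gives I the larger value.
Cl > I: Cl sits above I in group 17, so the down-group effect alone puts Cl higher.
Tabulated electron affinity (kJ/mol): Li 60, Cl 349, Sn 107, I 295.
So from lowest to highest: Li < Sn < I < Cl.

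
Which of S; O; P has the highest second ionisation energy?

O

Consider each +1 ion: S⁺ still has 5 valence electrons; O⁺ still has 5 valence electrons; P⁺ still has 4 valence electrons.
All are still removing valence electrons, so compare the +1 ions as you would atoms: IE_2 generally rises across a period (higher Z_eff) and falls down a group (larger shell), subject to the usual subshell exceptions.
Valence configurations: S⁺ [Ne]3s²3p³, O⁺ [He]2s²2p³, P⁺ [Ne]3s²3p².
The numbers (kJ/mol): S 2252, O 3388, P 1907.
Overall IE_2 order: P < S < O.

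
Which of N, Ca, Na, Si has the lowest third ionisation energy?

Si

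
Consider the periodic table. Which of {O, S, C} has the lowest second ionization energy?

S

Consider each +1 ion: O⁺ still has 5 valence electrons; S⁺ still has 5 valence electrons; C⁺ still has 3 valence electrons.
All are still removing valence electrons, so compare the +1 ions as you would atoms: IE_2 generally rises across a period (higher Z_eff) and falls down a group (larger shell), subject to the usual subshell exceptions.
Valence configurations: O⁺ [He]2s²2p³, S⁺ [Ne]3s²3p³, C⁺ [He]2s²2p¹.
The numbers (kJ/mol): O 3388, S 2252, C 2353.
Hence IE_2: S < C < O.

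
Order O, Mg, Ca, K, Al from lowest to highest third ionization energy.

Al < K < Ca < O < Mg

The third ionization energy removes an electron from the +2 ion. For each element: O²⁺ still has 4 valence electrons; Mg²⁺ is the bare [Ne] core; Ca²⁺ is the bare [Ar] core; K²⁺ is already 1 electron into the core; Al²⁺ still has 1 valence electron.
Usually core removal costs more than valence removal, but here the competition is close: a tightly held n=2 valence electron can cost more to remove than an n=3 core electron, so the actual values have to decide it.
Valence configurations: O²⁺ [He]2s²2p², Al²⁺ [Ne]3s¹.
Tabulated IE_3 (kJ/mol): O 5300, Mg 7733, Ca 4912, K 4420, Al 2745.
Putting it together, IE_3: Al < K < Ca < O < Mg.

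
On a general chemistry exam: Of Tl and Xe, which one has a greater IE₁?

Xe

Xe is in period 5, group 18; Tl is in period 6, group 13.
Removing the outermost electron gets harder across a period and easier down a group.
Here both period and group differ, so the two effects have to be weighed against each other.
Xe > Tl: relative to Tl, both the across-period and down-group shifts push Xe's first ionization energy up.
For reference (kJ/mol): Xe 1170, Tl 589.
So Xe has the greater IE₁ (Xe > Tl).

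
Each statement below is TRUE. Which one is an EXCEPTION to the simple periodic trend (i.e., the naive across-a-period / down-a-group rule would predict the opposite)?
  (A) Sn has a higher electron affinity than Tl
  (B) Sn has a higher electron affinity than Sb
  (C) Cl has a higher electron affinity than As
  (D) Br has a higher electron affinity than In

(B)

The general trend: electron affinity increases across a period and decreases down a group.
(A) Sn (period 5, group 14) vs Tl (period 6, group 13): the stated order agrees with the simple trend.
(B) Sn (period 5, group 14) vs Sb (period 5, group 15): the stated order contradicts the simple trend.
(C) Cl (period 3, group 17) vs As (period 4, group 15): the stated order agrees with the simple trend.
(D) Br (period 4, group 17) vs In (period 5, group 13): the stated order agrees with the simple trend.
The exception is (B): adding an electron to Sb's half-filled 5p³ is unfavourable, so Sn has the more exothermic EA.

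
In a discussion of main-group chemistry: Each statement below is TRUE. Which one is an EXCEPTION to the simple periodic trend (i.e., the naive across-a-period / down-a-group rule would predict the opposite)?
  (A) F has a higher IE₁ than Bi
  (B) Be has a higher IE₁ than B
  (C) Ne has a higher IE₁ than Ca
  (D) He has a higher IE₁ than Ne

The general trend: IE₁ increases across a period and decreases down a group.
(A) F (period 2, group 17) vs Bi (period 6, group 15): the stated order agrees with the simple trend.
(B) Be (period 2, group 2) vs B (period 2, group 13): the stated order contradicts the simple trend.
(C) Ne (period 2, group 18) vs Ca (period 4, group 2): the stated order agrees with the simple trend.
(D) He (period 1, group 18) vs Ne (period 2, group 18): the stated order agrees with the simple trend.
The exception is (B): removing B's lone 2p electron is easier than breaking Be's filled 2s².

(B)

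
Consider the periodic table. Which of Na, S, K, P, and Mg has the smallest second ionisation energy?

IE_2 is the cost of taking one more electron from the +1 cation: Na⁺ is the bare [Ne] core; S⁺ still has 5 valence electrons; K⁺ is the bare [Ar] core; P⁺ still has 4 valence electrons; Mg⁺ still has 1 valence electron.
Pulling an electron out of a noble-gas core costs far more than removing a remaining valence electron, so K and Na sit at the high end of IE_2.
Valence configurations: S⁺ [Ne]3s²3p³, P⁺ [Ne]3s²3p², Mg⁺ [Ne]3s¹.
Approximate IE_2 values (kJ/mol): Na 4562, S 2252, K 3052, P 1907, Mg 1451.
Putting it together, IE_2: Mg < P < S < K < Na.

Mg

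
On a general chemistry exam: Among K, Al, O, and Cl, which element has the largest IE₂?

O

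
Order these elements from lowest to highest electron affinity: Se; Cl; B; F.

B < Se < F < Cl

B is in period 2, group 13; F is in period 2, group 17; Cl is in period 3, group 17; Se is in period 4, group 16.
Atoms with high Z_eff and room in the valence shell (especially the halogens) have the most exothermic electron affinities.
These span different periods and groups, so the two trends combine.
Se > B: the two effects oppose for this pair; the across-period effect wins (195 vs 27 kJ/mol).
F > Se: both effects reinforce here, so F is clearly the higher of the two.
Cl > F: this pair runs against the simple trend — see the exception note.
Note the exception: Cl has a higher electron affinity than F, contrary to the simple trend — F's small 2p subshell makes the incoming electron feel strong e⁻–e⁻ repulsion, so Cl actually releases more energy on gaining an electron.
For reference (kJ/mol): B 27, F 328, Cl 349, Se 195.
So from lowest to highest: B < Se < F < Cl.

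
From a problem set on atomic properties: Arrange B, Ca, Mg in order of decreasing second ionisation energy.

B > Mg > Ca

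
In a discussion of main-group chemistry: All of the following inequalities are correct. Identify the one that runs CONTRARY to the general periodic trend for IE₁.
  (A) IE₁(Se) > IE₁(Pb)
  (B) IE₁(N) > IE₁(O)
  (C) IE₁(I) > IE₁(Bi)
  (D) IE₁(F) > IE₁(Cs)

The general trend: IE₁ increases across a period and decreases down a group.
(A) Se (period 4, group 16) vs Pb (period 6, group 14): the stated order agrees with the simple trend.
(B) N (period 2, group 15) vs O (period 2, group 16): the stated order contradicts the simple trend.
(C) I (period 5, group 17) vs Bi (period 6, group 15): the stated order agrees with the simple trend.
(D) F (period 2, group 17) vs Cs (period 6, group 1): the stated order agrees with the simple trend.
The exception is (B): pairing an electron in O's 2p⁴ costs repulsion energy, so O ionizes more easily than half-filled N (2p³).

(B)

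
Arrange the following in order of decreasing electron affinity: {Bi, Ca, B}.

Bi > B > Ca

B is in period 2, group 13; Ca is in period 4, group 2; Bi is in period 6, group 15.
EA tends to increase across a period and decrease down a group, though the pattern is less regular than for IE or radius.
Here both period and group differ, so the two effects have to be weighed against each other.
B > Ca: both effects reinforce here, so B is clearly the higher of the two.
Bi > B: period and group pull opposite ways; the across-period shift dominates (91 vs 27 kJ/mol).
For reference (kJ/mol): B 27, Ca 2, Bi 91.
So from highest to lowest: Bi > B > Ca.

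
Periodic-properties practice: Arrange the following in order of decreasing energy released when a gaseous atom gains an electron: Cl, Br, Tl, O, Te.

Cl > Br > Te > O > Tl

O is in period 2, group 16; Cl is in period 3, group 17; Br is in period 4, group 17; Te is in period 5, group 16; Tl is in period 6, group 13.
Adding an electron releases more energy for atoms nearer the top right (short of the noble gases).
These span different periods and groups, so the two trends combine.
O > Tl: relative to Tl, both the across-period and down-group shifts push O's electron affinity up.
Te > O: this pair runs against the simple trend — see the exception note.
Br > Te: both effects reinforce here, so Br is clearly the higher of the two.
Cl > Br: Cl sits above Br in group 17, so the down-group effect alone puts Cl higher.
Note the exception: Te has a higher electron affinity than O, contrary to the simple trend — O's compact 2p subshell gives strong electron–electron repulsion on the added electron.
For reference (kJ/mol): O 141, Cl 349, Br 325, Te 190, Tl 19.
So from highest to lowest: Cl > Br > Te > O > Tl.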